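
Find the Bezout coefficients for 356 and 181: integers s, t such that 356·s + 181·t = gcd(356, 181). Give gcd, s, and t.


Euclidean algorithm on (356, 181) — divide until remainder is 0:
  356 = 1 · 181 + 175
  181 = 1 · 175 + 6
  175 = 29 · 6 + 1
  6 = 6 · 1 + 0
gcd(356, 181) = 1.
Track Bezout coefficients alongside the remainders: start with r₀ = 356 = a·1 + b·0 (s = 1, t = 0) and r₁ = 181 = a·0 + b·1 (s = 0, t = 1); each new remainder r_{k+1} = r_{k-1} − q_k·r_k inherits s_{k+1} = s_{k-1} − q_k·s_k, t_{k+1} = t_{k-1} − q_k·t_k, so r_k = a·s_k + b·t_k at every step:
  q = 1: r = 175, s = 1 − 1·0 = 1, t = 0 − 1·1 = -1  (check: 356·1 + 181·(-1) = 175)
  q = 1: r = 6, s = 0 − 1·1 = -1, t = 1 − 1·(-1) = 2  (check: 356·(-1) + 181·2 = 6)
  q = 29: r = 1, s = 1 − 29·(-1) = 30, t = -1 − 29·2 = -59  (check: 356·30 + 181·(-59) = 1)
The row with r = 1 (the gcd) gives the Bezout coefficients s = 30, t = -59.
Result: 356 · (30) + 181 · (-59) = 1.

gcd(356, 181) = 1; s = 30, t = -59 (check: 356·30 + 181·(-59) = 1).


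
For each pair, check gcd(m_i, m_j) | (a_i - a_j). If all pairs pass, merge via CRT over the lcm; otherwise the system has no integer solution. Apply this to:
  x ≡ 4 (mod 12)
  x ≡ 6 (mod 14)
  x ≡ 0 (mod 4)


Moduli 12, 14, 4 are not pairwise coprime, so CRT works modulo lcm(m_i) when all pairwise compatibility conditions hold.
Pairwise compatibility: gcd(m_i, m_j) must divide a_i - a_j for every pair.
Merge one congruence at a time:
  Start: x ≡ 4 (mod 12).
  Combine with x ≡ 6 (mod 14): gcd(12, 14) = 2; 6 - 4 = 2, which IS divisible by 2, so compatible.
    Write x = 4 + 12·t and substitute into x ≡ 6 (mod 14): 12·t ≡ 6 − 4 = 2 (mod 14).
    Divide the congruence (and modulus) by g = 2: 6·t ≡ 1 (mod 7).
    The inverse of 6 mod 7 is 6 (since 6·6 = 36 = 5·7 + 1), so t ≡ 6·1 = 6 ≡ 6 (mod 7).
    Then x = 4 + 12·6 = 76, valid modulo lcm(12, 14) = 84: x ≡ 76 (mod 84).
  Combine with x ≡ 0 (mod 4): gcd(84, 4) = 4; 0 - 76 = -76, which IS divisible by 4, so compatible.
    Write x = 76 + 84·t and substitute into x ≡ 0 (mod 4): 84·t ≡ 0 − 76 = -76 (mod 4).
    Divide the congruence (and modulus) by g = 4: 21·t ≡ -19 (mod 1).
    Modulo 1 every t works; take t = 0.
    Then x = 76 + 84·0 = 76, valid modulo lcm(84, 4) = 84: x ≡ 76 (mod 84).
Verify: 76 mod 12 = 4, 76 mod 14 = 6, 76 mod 4 = 0.

x ≡ 76 (mod 84).


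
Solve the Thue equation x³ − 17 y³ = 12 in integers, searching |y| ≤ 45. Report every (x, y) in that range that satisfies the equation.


The equation is x³ - 17y³ = 12. For fixed y, x³ = 17·y³ + 12, so a solution requires the RHS to be a perfect cube.
Strategy: iterate y from -45 to 45, compute RHS = 17·y³ + 12, and check whether it is a (positive or negative) perfect cube.
Check small values of y:
  y = 0: RHS = 12 is not a perfect cube.
  y = 1: RHS = 29 is not a perfect cube.
  y = -1: RHS = -5 is not a perfect cube.
  y = 2: RHS = 148 is not a perfect cube.
  y = -2: RHS = -124 is not a perfect cube.
  y = 3: RHS = 471 is not a perfect cube.
  y = -3: RHS = -447 is not a perfect cube.
Continuing the search up to |y| = 45 finds no solutions either.
No (x, y) in the scanned range satisfies the equation.

No integer solutions with |y| ≤ 45.


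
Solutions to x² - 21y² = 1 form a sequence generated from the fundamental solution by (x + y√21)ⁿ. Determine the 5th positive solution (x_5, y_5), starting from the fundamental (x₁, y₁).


Step 1: Find the fundamental solution (x₁, y₁) of x² - 21y² = 1.
  Expand √21 as a continued fraction. a₀ = ⌊√21⌋ = 4; iterate m_{k+1} = d_k·a_k − m_k, d_{k+1} = (21 − m_{k+1}²)/d_k, a_{k+1} = ⌊(a₀ + m_{k+1})/d_{k+1}⌋ (starting m₀ = 0, d₀ = 1), with convergents p_k = a_k·p_{k-1} + p_{k-2}, q_k = a_k·q_{k-1} + q_{k-2} (p₋₁ = 1, q₋₁ = 0):
  k = 0: a₀ = 4; p₀/q₀ = 4/1; p₀² − 21·q₀² = 16 − 21 = -5.
  k = 1: m = 4, d = 5, a = ⌊(4 + 4)/5⌋ = 1; p/q = (1·4 + 1)/(1·1 + 0) = 5/1; p² − 21·q² = 25 − 21 = 4.
  k = 2: m = 1, d = 4, a = ⌊(4 + 1)/4⌋ = 1; p/q = (1·5 + 4)/(1·1 + 1) = 9/2; p² − 21·q² = 81 − 84 = -3.
  k = 3: m = 3, d = 3, a = ⌊(4 + 3)/3⌋ = 2; p/q = (2·9 + 5)/(2·2 + 1) = 23/5; p² − 21·q² = 529 − 525 = 4.
  k = 4: m = 3, d = 4, a = ⌊(4 + 3)/4⌋ = 1; p/q = (1·23 + 9)/(1·5 + 2) = 32/7; p² − 21·q² = 1024 − 1029 = -5.
  k = 5: m = 1, d = 5, a = ⌊(4 + 1)/5⌋ = 1; p/q = (1·32 + 23)/(1·7 + 5) = 55/12; p² − 21·q² = 3025 − 3024 = 1.
  The first convergent with p² − 21·q² = 1 gives the fundamental solution (x₁, y₁) = (55, 12).
Step 2: Apply the recurrence (x_{n+1}, y_{n+1}) = (x₁x_n + 21y₁y_n, x₁y_n + y₁x_n) repeatedly.
  From (x_1, y_1) = (55, 12): x_2 = 55·55 + 21·12·12 = 6049; y_2 = 55·12 + 12·55 = 1320.
  From (x_2, y_2) = (6049, 1320): x_3 = 55·6049 + 21·12·1320 = 665335; y_3 = 55·1320 + 12·6049 = 145188.
  From (x_3, y_3) = (665335, 145188): x_4 = 55·665335 + 21·12·145188 = 73180801; y_4 = 55·145188 + 12·665335 = 15969360.
  From (x_4, y_4) = (73180801, 15969360): x_5 = 55·73180801 + 21·12·15969360 = 8049222775; y_5 = 55·15969360 + 12·73180801 = 1756484412.
Step 3: Verify x_5² - 21·y_5² = 64789987281578700625 - 64789987281578700624 = 1 (should be 1). ✓

(x_1, y_1) = (55, 12); (x_5, y_5) = (8049222775, 1756484412).


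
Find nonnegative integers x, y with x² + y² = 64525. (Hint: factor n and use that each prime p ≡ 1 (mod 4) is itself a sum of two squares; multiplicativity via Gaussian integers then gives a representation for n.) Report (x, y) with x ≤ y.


Step 1: Factor n = 64525 = 5^2 · 29 · 89.
Step 2: Check the mod-4 condition on each prime factor: 5 ≡ 1 (mod 4), exponent 2; 29 ≡ 1 (mod 4), exponent 1; 89 ≡ 1 (mod 4), exponent 1.
All primes ≡ 3 (mod 4) appear to even exponent (or don't appear), so by the two-squares theorem n IS expressible as a sum of two squares.
Step 3: Build a representation. Group n = k² · m with k = 5 and m = 29 · 89 = 2581 (a product of primes ≡ 1 (mod 4)); a representation of m scales to one of n via (k·x)² + (k·y)² = k²(x² + y²). Each prime p ≡ 1 (mod 4) is itself a sum of two squares; find a² by testing p − a² for a perfect square:
  29: 29 − 1² = 28, 29 − 2² = 25 = 5² ⇒ 29 = 2² + 5².
  89: 89 − 1² = 88, 89 − 2² = 85, 89 − 3² = 80, 89 − 4² = 73, 89 − 5² = 64 = 8² ⇒ 89 = 5² + 8².
  Combine using the Brahmagupta–Fibonacci identity (a² + b²)(c² + d²) = (ac − bd)² + (ad + bc)² = (ac + bd)² + (ad − bc)²:
  29 · 89 = 2581: from (2² + 5²)(5² + 8²), take (2·5 − 5·8, 2·8 + 5·5) = (10 − 40, 16 + 25) = (-30, 41); dropping signs (only squares matter) gives (30, 41); check 30² + 41² = 900 + 1681 = 2581 ✓.
  Scale by k = 5: (5·30, 5·41) = (150, 205).
Step 4: Order so x ≤ y and verify: 150² + 205² = 22500 + 42025 = 64525 = n. ✓

n = 64525 = 150² + 205² (one valid representation with x ≤ y).


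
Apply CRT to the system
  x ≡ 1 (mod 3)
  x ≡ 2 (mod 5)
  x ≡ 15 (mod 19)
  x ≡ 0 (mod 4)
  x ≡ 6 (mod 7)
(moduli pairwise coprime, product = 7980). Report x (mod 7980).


Product of moduli M = 3 · 5 · 19 · 4 · 7 = 7980.
Merge one congruence at a time:
  Start: x ≡ 1 (mod 3).
  Combine with x ≡ 2 (mod 5); new modulus lcm = 15.
    Write x = 1 + 3·t and substitute into x ≡ 2 (mod 5): 3·t ≡ 2 − 1 = 1 (mod 5).
    The inverse of 3 mod 5 is 2 (since 3·2 = 6 = 1·5 + 1), so t ≡ 2·1 = 2 ≡ 2 (mod 5).
    Then x = 1 + 3·2 = 7, valid modulo lcm(3, 5) = 15: x ≡ 7 (mod 15).
  Combine with x ≡ 15 (mod 19); new modulus lcm = 285.
    Write x = 7 + 15·t and substitute into x ≡ 15 (mod 19): 15·t ≡ 15 − 7 = 8 (mod 19).
    The inverse of 15 mod 19 is 14 (since 15·14 = 210 = 11·19 + 1), so t ≡ 14·8 = 112 ≡ 17 (mod 19).
    Then x = 7 + 15·17 = 262, valid modulo lcm(15, 19) = 285: x ≡ 262 (mod 285).
  Combine with x ≡ 0 (mod 4); new modulus lcm = 1140.
    Write x = 262 + 285·t and substitute into x ≡ 0 (mod 4): 285·t ≡ 0 − 262 = -262 (mod 4).
    Reduce coefficients mod 4: 1·t ≡ 2 (mod 4).
    So t ≡ 2 (mod 4).
    Then x = 262 + 285·2 = 832, valid modulo lcm(285, 4) = 1140: x ≡ 832 (mod 1140).
  Combine with x ≡ 6 (mod 7); new modulus lcm = 7980.
    Write x = 832 + 1140·t and substitute into x ≡ 6 (mod 7): 1140·t ≡ 6 − 832 = -826 (mod 7).
    Reduce coefficients mod 7: 6·t ≡ 0 (mod 7).
    The inverse of 6 mod 7 is 6 (since 6·6 = 36 = 5·7 + 1), so t ≡ 6·0 = 0 ≡ 0 (mod 7).
    Then x = 832 + 1140·0 = 832, valid modulo lcm(1140, 7) = 7980: x ≡ 832 (mod 7980).
Verify against each original: 832 mod 3 = 1, 832 mod 5 = 2, 832 mod 19 = 15, 832 mod 4 = 0, 832 mod 7 = 6.

x ≡ 832 (mod 7980).


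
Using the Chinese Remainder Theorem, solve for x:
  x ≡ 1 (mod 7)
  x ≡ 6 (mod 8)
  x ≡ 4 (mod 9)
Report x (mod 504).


Moduli 7, 8, 9 are pairwise coprime; by CRT there is a unique solution modulo M = 7 · 8 · 9 = 504.
Solve pairwise, accumulating the modulus:
  Start with x ≡ 1 (mod 7).
  Combine with x ≡ 6 (mod 8): since gcd(7, 8) = 1, we get a unique residue mod 56.
    Write x = 1 + 7·t and substitute into x ≡ 6 (mod 8): 7·t ≡ 6 − 1 = 5 (mod 8).
    The inverse of 7 mod 8 is 7 (since 7·7 = 49 = 6·8 + 1), so t ≡ 7·5 = 35 ≡ 3 (mod 8).
    Then x = 1 + 7·3 = 22, valid modulo lcm(7, 8) = 56: x ≡ 22 (mod 56).
  Combine with x ≡ 4 (mod 9): since gcd(56, 9) = 1, we get a unique residue mod 504.
    Write x = 22 + 56·t and substitute into x ≡ 4 (mod 9): 56·t ≡ 4 − 22 = -18 (mod 9).
    Reduce coefficients mod 9: 2·t ≡ 0 (mod 9).
    The inverse of 2 mod 9 is 5 (since 2·5 = 10 = 1·9 + 1), so t ≡ 5·0 = 0 ≡ 0 (mod 9).
    Then x = 22 + 56·0 = 22, valid modulo lcm(56, 9) = 504: x ≡ 22 (mod 504).
Verify: 22 mod 7 = 1 ✓, 22 mod 8 = 6 ✓, 22 mod 9 = 4 ✓.

x ≡ 22 (mod 504).


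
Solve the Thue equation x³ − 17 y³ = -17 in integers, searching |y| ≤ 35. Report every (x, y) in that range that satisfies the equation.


The equation is x³ - 17y³ = -17. For fixed y, x³ = 17·y³ − 17, so a solution requires the RHS to be a perfect cube.
Strategy: iterate y from -35 to 35, compute RHS = 17·y³ − 17, and check whether it is a (positive or negative) perfect cube.
Check small values of y:
  y = 0: RHS = -17 is not a perfect cube.
  y = 1: RHS = 0 = (0)³ ⇒ x = 0 works.
  y = -1: RHS = -34 is not a perfect cube.
  y = 2: RHS = 119 is not a perfect cube.
  y = -2: RHS = -153 is not a perfect cube.
  y = 3: RHS = 442 is not a perfect cube.
  y = -3: RHS = -476 is not a perfect cube.
Continuing the search up to |y| = 35 finds no further solutions beyond those listed.
Collected solutions: (0, 1).

Solutions (with |y| ≤ 35): (0, 1).


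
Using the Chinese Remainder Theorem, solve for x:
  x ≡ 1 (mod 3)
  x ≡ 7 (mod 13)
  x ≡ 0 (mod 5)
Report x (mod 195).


Moduli 3, 13, 5 are pairwise coprime; by CRT there is a unique solution modulo M = 3 · 13 · 5 = 195.
Solve pairwise, accumulating the modulus:
  Start with x ≡ 1 (mod 3).
  Combine with x ≡ 7 (mod 13): since gcd(3, 13) = 1, we get a unique residue mod 39.
    Write x = 1 + 3·t and substitute into x ≡ 7 (mod 13): 3·t ≡ 7 − 1 = 6 (mod 13).
    The inverse of 3 mod 13 is 9 (since 3·9 = 27 = 2·13 + 1), so t ≡ 9·6 = 54 ≡ 2 (mod 13).
    Then x = 1 + 3·2 = 7, valid modulo lcm(3, 13) = 39: x ≡ 7 (mod 39).
  Combine with x ≡ 0 (mod 5): since gcd(39, 5) = 1, we get a unique residue mod 195.
    Write x = 7 + 39·t and substitute into x ≡ 0 (mod 5): 39·t ≡ 0 − 7 = -7 (mod 5).
    Reduce coefficients mod 5: 4·t ≡ 3 (mod 5).
    The inverse of 4 mod 5 is 4 (since 4·4 = 16 = 3·5 + 1), so t ≡ 4·3 = 12 ≡ 2 (mod 5).
    Then x = 7 + 39·2 = 85, valid modulo lcm(39, 5) = 195: x ≡ 85 (mod 195).
Verify: 85 mod 3 = 1 ✓, 85 mod 13 = 7 ✓, 85 mod 5 = 0 ✓.

x ≡ 85 (mod 195).


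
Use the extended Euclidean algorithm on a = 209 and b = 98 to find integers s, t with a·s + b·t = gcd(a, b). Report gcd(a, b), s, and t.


Euclidean algorithm on (209, 98) — divide until remainder is 0:
  209 = 2 · 98 + 13
  98 = 7 · 13 + 7
  13 = 1 · 7 + 6
  7 = 1 · 6 + 1
  6 = 6 · 1 + 0
gcd(209, 98) = 1.
Track Bezout coefficients alongside the remainders: start with r₀ = 209 = a·1 + b·0 (s = 1, t = 0) and r₁ = 98 = a·0 + b·1 (s = 0, t = 1); each new remainder r_{k+1} = r_{k-1} − q_k·r_k inherits s_{k+1} = s_{k-1} − q_k·s_k, t_{k+1} = t_{k-1} − q_k·t_k, so r_k = a·s_k + b·t_k at every step:
  q = 2: r = 13, s = 1 − 2·0 = 1, t = 0 − 2·1 = -2  (check: 209·1 + 98·(-2) = 13)
  q = 7: r = 7, s = 0 − 7·1 = -7, t = 1 − 7·(-2) = 15  (check: 209·(-7) + 98·15 = 7)
  q = 1: r = 6, s = 1 − 1·(-7) = 8, t = -2 − 1·15 = -17  (check: 209·8 + 98·(-17) = 6)
  q = 1: r = 1, s = -7 − 1·8 = -15, t = 15 − 1·(-17) = 32  (check: 209·(-15) + 98·32 = 1)
The row with r = 1 (the gcd) gives the Bezout coefficients s = -15, t = 32.
Result: 209 · (-15) + 98 · (32) = 1.

gcd(209, 98) = 1; s = -15, t = 32 (check: 209·(-15) + 98·32 = 1).


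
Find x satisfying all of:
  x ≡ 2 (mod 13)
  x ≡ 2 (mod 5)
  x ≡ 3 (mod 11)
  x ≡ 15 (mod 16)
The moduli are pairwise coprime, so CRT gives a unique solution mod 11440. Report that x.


Product of moduli M = 13 · 5 · 11 · 16 = 11440.
Merge one congruence at a time:
  Start: x ≡ 2 (mod 13).
  Combine with x ≡ 2 (mod 5); new modulus lcm = 65.
    Write x = 2 + 13·t and substitute into x ≡ 2 (mod 5): 13·t ≡ 2 − 2 = 0 (mod 5).
    Reduce coefficients mod 5: 3·t ≡ 0 (mod 5).
    The inverse of 3 mod 5 is 2 (since 3·2 = 6 = 1·5 + 1), so t ≡ 2·0 = 0 ≡ 0 (mod 5).
    Then x = 2 + 13·0 = 2, valid modulo lcm(13, 5) = 65: x ≡ 2 (mod 65).
  Combine with x ≡ 3 (mod 11); new modulus lcm = 715.
    Write x = 2 + 65·t and substitute into x ≡ 3 (mod 11): 65·t ≡ 3 − 2 = 1 (mod 11).
    Reduce coefficients mod 11: 10·t ≡ 1 (mod 11).
    The inverse of 10 mod 11 is 10 (since 10·10 = 100 = 9·11 + 1), so t ≡ 10·1 = 10 ≡ 10 (mod 11).
    Then x = 2 + 65·10 = 652, valid modulo lcm(65, 11) = 715: x ≡ 652 (mod 715).
  Combine with x ≡ 15 (mod 16); new modulus lcm = 11440.
    Write x = 652 + 715·t and substitute into x ≡ 15 (mod 16): 715·t ≡ 15 − 652 = -637 (mod 16).
    Reduce coefficients mod 16: 11·t ≡ 3 (mod 16).
    The inverse of 11 mod 16 is 3 (since 11·3 = 33 = 2·16 + 1), so t ≡ 3·3 = 9 ≡ 9 (mod 16).
    Then x = 652 + 715·9 = 7087, valid modulo lcm(715, 16) = 11440: x ≡ 7087 (mod 11440).
Verify against each original: 7087 mod 13 = 2, 7087 mod 5 = 2, 7087 mod 11 = 3, 7087 mod 16 = 15.

x ≡ 7087 (mod 11440).


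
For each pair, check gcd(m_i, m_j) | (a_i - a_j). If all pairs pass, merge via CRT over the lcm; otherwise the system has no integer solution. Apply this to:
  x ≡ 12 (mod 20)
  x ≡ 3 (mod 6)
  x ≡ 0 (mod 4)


Moduli 20, 6, 4 are not pairwise coprime, so CRT works modulo lcm(m_i) when all pairwise compatibility conditions hold.
Pairwise compatibility: gcd(m_i, m_j) must divide a_i - a_j for every pair.
Merge one congruence at a time:
  Start: x ≡ 12 (mod 20).
  Combine with x ≡ 3 (mod 6): gcd(20, 6) = 2, and 3 - 12 = -9 is NOT divisible by 2.
    ⇒ system is inconsistent (no integer solution).

No solution (the system is inconsistent).


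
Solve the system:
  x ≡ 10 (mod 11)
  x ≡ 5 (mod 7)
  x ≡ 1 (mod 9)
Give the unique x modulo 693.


Moduli 11, 7, 9 are pairwise coprime; by CRT there is a unique solution modulo M = 11 · 7 · 9 = 693.
Solve pairwise, accumulating the modulus:
  Start with x ≡ 10 (mod 11).
  Combine with x ≡ 5 (mod 7): since gcd(11, 7) = 1, we get a unique residue mod 77.
    Write x = 10 + 11·t and substitute into x ≡ 5 (mod 7): 11·t ≡ 5 − 10 = -5 (mod 7).
    Reduce coefficients mod 7: 4·t ≡ 2 (mod 7).
    The inverse of 4 mod 7 is 2 (since 4·2 = 8 = 1·7 + 1), so t ≡ 2·2 = 4 ≡ 4 (mod 7).
    Then x = 10 + 11·4 = 54, valid modulo lcm(11, 7) = 77: x ≡ 54 (mod 77).
  Combine with x ≡ 1 (mod 9): since gcd(77, 9) = 1, we get a unique residue mod 693.
    Write x = 54 + 77·t and substitute into x ≡ 1 (mod 9): 77·t ≡ 1 − 54 = -53 (mod 9).
    Reduce coefficients mod 9: 5·t ≡ 1 (mod 9).
    The inverse of 5 mod 9 is 2 (since 5·2 = 10 = 1·9 + 1), so t ≡ 2·1 = 2 ≡ 2 (mod 9).
    Then x = 54 + 77·2 = 208, valid modulo lcm(77, 9) = 693: x ≡ 208 (mod 693).
Verify: 208 mod 11 = 10 ✓, 208 mod 7 = 5 ✓, 208 mod 9 = 1 ✓.

x ≡ 208 (mod 693).


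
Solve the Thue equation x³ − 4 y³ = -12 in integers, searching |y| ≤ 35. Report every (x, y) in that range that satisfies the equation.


The equation is x³ - 4y³ = -12. For fixed y, x³ = 4·y³ − 12, so a solution requires the RHS to be a perfect cube.
Strategy: iterate y from -35 to 35, compute RHS = 4·y³ − 12, and check whether it is a (positive or negative) perfect cube.
Check small values of y:
  y = 0: RHS = -12 is not a perfect cube.
  y = 1: RHS = -8 = (-2)³ ⇒ x = -2 works.
  y = -1: RHS = -16 is not a perfect cube.
  y = 2: RHS = 20 is not a perfect cube.
  y = -2: RHS = -44 is not a perfect cube.
  y = 3: RHS = 96 is not a perfect cube.
  y = -3: RHS = -120 is not a perfect cube.
Continuing, at y = -5: RHS = -512 = (-8)³ ⇒ x = -8 works.
Searching the remaining y in |y| ≤ 35 finds no further solutions.
Collected solutions: (-2, 1), (-8, -5).

Solutions (with |y| ≤ 35): (-2, 1), (-8, -5).


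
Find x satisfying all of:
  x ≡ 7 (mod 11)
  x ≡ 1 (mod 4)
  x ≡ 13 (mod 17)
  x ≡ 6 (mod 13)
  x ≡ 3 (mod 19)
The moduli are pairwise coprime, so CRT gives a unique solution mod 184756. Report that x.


Product of moduli M = 11 · 4 · 17 · 13 · 19 = 184756.
Merge one congruence at a time:
  Start: x ≡ 7 (mod 11).
  Combine with x ≡ 1 (mod 4); new modulus lcm = 44.
    Write x = 7 + 11·t and substitute into x ≡ 1 (mod 4): 11·t ≡ 1 − 7 = -6 (mod 4).
    Reduce coefficients mod 4: 3·t ≡ 2 (mod 4).
    The inverse of 3 mod 4 is 3 (since 3·3 = 9 = 2·4 + 1), so t ≡ 3·2 = 6 ≡ 2 (mod 4).
    Then x = 7 + 11·2 = 29, valid modulo lcm(11, 4) = 44: x ≡ 29 (mod 44).
  Combine with x ≡ 13 (mod 17); new modulus lcm = 748.
    Write x = 29 + 44·t and substitute into x ≡ 13 (mod 17): 44·t ≡ 13 − 29 = -16 (mod 17).
    Reduce coefficients mod 17: 10·t ≡ 1 (mod 17).
    The inverse of 10 mod 17 is 12 (since 10·12 = 120 = 7·17 + 1), so t ≡ 12·1 = 12 ≡ 12 (mod 17).
    Then x = 29 + 44·12 = 557, valid modulo lcm(44, 17) = 748: x ≡ 557 (mod 748).
  Combine with x ≡ 6 (mod 13); new modulus lcm = 9724.
    Write x = 557 + 748·t and substitute into x ≡ 6 (mod 13): 748·t ≡ 6 − 557 = -551 (mod 13).
    Reduce coefficients mod 13: 7·t ≡ 8 (mod 13).
    The inverse of 7 mod 13 is 2 (since 7·2 = 14 = 1·13 + 1), so t ≡ 2·8 = 16 ≡ 3 (mod 13).
    Then x = 557 + 748·3 = 2801, valid modulo lcm(748, 13) = 9724: x ≡ 2801 (mod 9724).
  Combine with x ≡ 3 (mod 19); new modulus lcm = 184756.
    Write x = 2801 + 9724·t and substitute into x ≡ 3 (mod 19): 9724·t ≡ 3 − 2801 = -2798 (mod 19).
    Reduce coefficients mod 19: 15·t ≡ 14 (mod 19).
    The inverse of 15 mod 19 is 14 (since 15·14 = 210 = 11·19 + 1), so t ≡ 14·14 = 196 ≡ 6 (mod 19).
    Then x = 2801 + 9724·6 = 61145, valid modulo lcm(9724, 19) = 184756: x ≡ 61145 (mod 184756).
Verify against each original: 61145 mod 11 = 7, 61145 mod 4 = 1, 61145 mod 17 = 13, 61145 mod 13 = 6, 61145 mod 19 = 3.

x ≡ 61145 (mod 184756).


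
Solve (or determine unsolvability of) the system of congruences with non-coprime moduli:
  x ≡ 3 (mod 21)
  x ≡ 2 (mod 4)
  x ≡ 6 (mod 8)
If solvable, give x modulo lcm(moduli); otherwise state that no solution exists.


Moduli 21, 4, 8 are not pairwise coprime, so CRT works modulo lcm(m_i) when all pairwise compatibility conditions hold.
Pairwise compatibility: gcd(m_i, m_j) must divide a_i - a_j for every pair.
Merge one congruence at a time:
  Start: x ≡ 3 (mod 21).
  Combine with x ≡ 2 (mod 4): gcd(21, 4) = 1; 2 - 3 = -1, which IS divisible by 1, so compatible.
    Write x = 3 + 21·t and substitute into x ≡ 2 (mod 4): 21·t ≡ 2 − 3 = -1 (mod 4).
    Reduce coefficients mod 4: 1·t ≡ 3 (mod 4).
    So t ≡ 3 (mod 4).
    Then x = 3 + 21·3 = 66, valid modulo lcm(21, 4) = 84: x ≡ 66 (mod 84).
  Combine with x ≡ 6 (mod 8): gcd(84, 8) = 4; 6 - 66 = -60, which IS divisible by 4, so compatible.
    Write x = 66 + 84·t and substitute into x ≡ 6 (mod 8): 84·t ≡ 6 − 66 = -60 (mod 8).
    Divide the congruence (and modulus) by g = 4: 21·t ≡ -15 (mod 2).
    Reduce coefficients mod 2: 1·t ≡ 1 (mod 2).
    So t ≡ 1 (mod 2).
    Then x = 66 + 84·1 = 150, valid modulo lcm(84, 8) = 168: x ≡ 150 (mod 168).
Verify: 150 mod 21 = 3, 150 mod 4 = 2, 150 mod 8 = 6.

x ≡ 150 (mod 168).


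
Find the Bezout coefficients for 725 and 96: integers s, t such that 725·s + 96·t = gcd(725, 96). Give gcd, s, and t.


Euclidean algorithm on (725, 96) — divide until remainder is 0:
  725 = 7 · 96 + 53
  96 = 1 · 53 + 43
  53 = 1 · 43 + 10
  43 = 4 · 10 + 3
  10 = 3 · 3 + 1
  3 = 3 · 1 + 0
gcd(725, 96) = 1.
Track Bezout coefficients alongside the remainders: start with r₀ = 725 = a·1 + b·0 (s = 1, t = 0) and r₁ = 96 = a·0 + b·1 (s = 0, t = 1); each new remainder r_{k+1} = r_{k-1} − q_k·r_k inherits s_{k+1} = s_{k-1} − q_k·s_k, t_{k+1} = t_{k-1} − q_k·t_k, so r_k = a·s_k + b·t_k at every step:
  q = 7: r = 53, s = 1 − 7·0 = 1, t = 0 − 7·1 = -7  (check: 725·1 + 96·(-7) = 53)
  q = 1: r = 43, s = 0 − 1·1 = -1, t = 1 − 1·(-7) = 8  (check: 725·(-1) + 96·8 = 43)
  q = 1: r = 10, s = 1 − 1·(-1) = 2, t = -7 − 1·8 = -15  (check: 725·2 + 96·(-15) = 10)
  q = 4: r = 3, s = -1 − 4·2 = -9, t = 8 − 4·(-15) = 68  (check: 725·(-9) + 96·68 = 3)
  q = 3: r = 1, s = 2 − 3·(-9) = 29, t = -15 − 3·68 = -219  (check: 725·29 + 96·(-219) = 1)
The row with r = 1 (the gcd) gives the Bezout coefficients s = 29, t = -219.
Result: 725 · (29) + 96 · (-219) = 1.

gcd(725, 96) = 1; s = 29, t = -219 (check: 725·29 + 96·(-219) = 1).


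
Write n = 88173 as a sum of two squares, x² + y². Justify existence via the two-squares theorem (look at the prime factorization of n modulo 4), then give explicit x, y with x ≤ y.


Step 1: Factor n = 88173 = 3^2 · 97 · 101.
Step 2: Check the mod-4 condition on each prime factor: 3 ≡ 3 (mod 4), exponent 2 (must be even); 97 ≡ 1 (mod 4), exponent 1; 101 ≡ 1 (mod 4), exponent 1.
All primes ≡ 3 (mod 4) appear to even exponent (or don't appear), so by the two-squares theorem n IS expressible as a sum of two squares.
Step 3: Build a representation. Group n = k² · m with k = 3 and m = 97 · 101 = 9797 (a product of primes ≡ 1 (mod 4)); a representation of m scales to one of n via (k·x)² + (k·y)² = k²(x² + y²). Each prime p ≡ 1 (mod 4) is itself a sum of two squares; find a² by testing p − a² for a perfect square:
  97: 97 − 1² = 96, 97 − 2² = 93, 97 − 3² = 88, 97 − 4² = 81 = 9² ⇒ 97 = 4² + 9².
  101: 101 − 1² = 100 = 10² ⇒ 101 = 1² + 10².
  Combine using the Brahmagupta–Fibonacci identity (a² + b²)(c² + d²) = (ac − bd)² + (ad + bc)² = (ac + bd)² + (ad − bc)²:
  97 · 101 = 9797: from (4² + 9²)(1² + 10²), take (4·1 − 9·10, 4·10 + 9·1) = (4 − 90, 40 + 9) = (-86, 49); dropping signs (only squares matter) gives (86, 49); check 86² + 49² = 7396 + 2401 = 9797 ✓.
  Scale by k = 3: (3·86, 3·49) = (258, 147).
Step 4: Order so x ≤ y and verify: 147² + 258² = 21609 + 66564 = 88173 = n. ✓

n = 88173 = 147² + 258² (one valid representation with x ≤ y).


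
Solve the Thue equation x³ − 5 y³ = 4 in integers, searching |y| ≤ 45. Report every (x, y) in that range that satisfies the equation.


The equation is x³ - 5y³ = 4. For fixed y, x³ = 5·y³ + 4, so a solution requires the RHS to be a perfect cube.
Strategy: iterate y from -45 to 45, compute RHS = 5·y³ + 4, and check whether it is a (positive or negative) perfect cube.
Check small values of y:
  y = 0: RHS = 4 is not a perfect cube.
  y = 1: RHS = 9 is not a perfect cube.
  y = -1: RHS = -1 = (-1)³ ⇒ x = -1 works.
  y = 2: RHS = 44 is not a perfect cube.
  y = -2: RHS = -36 is not a perfect cube.
  y = 3: RHS = 139 is not a perfect cube.
  y = -3: RHS = -131 is not a perfect cube.
Continuing the search up to |y| = 45 finds no further solutions beyond those listed.
Collected solutions: (-1, -1).

Solutions (with |y| ≤ 45): (-1, -1).


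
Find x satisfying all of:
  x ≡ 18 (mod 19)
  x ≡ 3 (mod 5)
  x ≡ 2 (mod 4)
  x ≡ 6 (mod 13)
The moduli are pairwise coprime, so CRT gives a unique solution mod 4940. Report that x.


Product of moduli M = 19 · 5 · 4 · 13 = 4940.
Merge one congruence at a time:
  Start: x ≡ 18 (mod 19).
  Combine with x ≡ 3 (mod 5); new modulus lcm = 95.
    Write x = 18 + 19·t and substitute into x ≡ 3 (mod 5): 19·t ≡ 3 − 18 = -15 (mod 5).
    Reduce coefficients mod 5: 4·t ≡ 0 (mod 5).
    The inverse of 4 mod 5 is 4 (since 4·4 = 16 = 3·5 + 1), so t ≡ 4·0 = 0 ≡ 0 (mod 5).
    Then x = 18 + 19·0 = 18, valid modulo lcm(19, 5) = 95: x ≡ 18 (mod 95).
  Combine with x ≡ 2 (mod 4); new modulus lcm = 380.
    Write x = 18 + 95·t and substitute into x ≡ 2 (mod 4): 95·t ≡ 2 − 18 = -16 (mod 4).
    Reduce coefficients mod 4: 3·t ≡ 0 (mod 4).
    The inverse of 3 mod 4 is 3 (since 3·3 = 9 = 2·4 + 1), so t ≡ 3·0 = 0 ≡ 0 (mod 4).
    Then x = 18 + 95·0 = 18, valid modulo lcm(95, 4) = 380: x ≡ 18 (mod 380).
  Combine with x ≡ 6 (mod 13); new modulus lcm = 4940.
    Write x = 18 + 380·t and substitute into x ≡ 6 (mod 13): 380·t ≡ 6 − 18 = -12 (mod 13).
    Reduce coefficients mod 13: 3·t ≡ 1 (mod 13).
    The inverse of 3 mod 13 is 9 (since 3·9 = 27 = 2·13 + 1), so t ≡ 9·1 = 9 ≡ 9 (mod 13).
    Then x = 18 + 380·9 = 3438, valid modulo lcm(380, 13) = 4940: x ≡ 3438 (mod 4940).
Verify against each original: 3438 mod 19 = 18, 3438 mod 5 = 3, 3438 mod 4 = 2, 3438 mod 13 = 6.

x ≡ 3438 (mod 4940).


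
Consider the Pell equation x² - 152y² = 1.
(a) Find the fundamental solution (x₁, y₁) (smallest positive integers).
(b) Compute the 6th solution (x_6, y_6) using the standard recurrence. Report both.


Step 1: Find the fundamental solution (x₁, y₁) of x² - 152y² = 1.
  Expand √152 as a continued fraction. a₀ = ⌊√152⌋ = 12; iterate m_{k+1} = d_k·a_k − m_k, d_{k+1} = (152 − m_{k+1}²)/d_k, a_{k+1} = ⌊(a₀ + m_{k+1})/d_{k+1}⌋ (starting m₀ = 0, d₀ = 1), with convergents p_k = a_k·p_{k-1} + p_{k-2}, q_k = a_k·q_{k-1} + q_{k-2} (p₋₁ = 1, q₋₁ = 0):
  k = 0: a₀ = 12; p₀/q₀ = 12/1; p₀² − 152·q₀² = 144 − 152 = -8.
  k = 1: m = 12, d = 8, a = ⌊(12 + 12)/8⌋ = 3; p/q = (3·12 + 1)/(3·1 + 0) = 37/3; p² − 152·q² = 1369 − 1368 = 1.
  The first convergent with p² − 152·q² = 1 gives the fundamental solution (x₁, y₁) = (37, 3).
Step 2: Apply the recurrence (x_{n+1}, y_{n+1}) = (x₁x_n + 152y₁y_n, x₁y_n + y₁x_n) repeatedly.
  From (x_1, y_1) = (37, 3): x_2 = 37·37 + 152·3·3 = 2737; y_2 = 37·3 + 3·37 = 222.
  From (x_2, y_2) = (2737, 222): x_3 = 37·2737 + 152·3·222 = 202501; y_3 = 37·222 + 3·2737 = 16425.
  From (x_3, y_3) = (202501, 16425): x_4 = 37·202501 + 152·3·16425 = 14982337; y_4 = 37·16425 + 3·202501 = 1215228.
  From (x_4, y_4) = (14982337, 1215228): x_5 = 37·14982337 + 152·3·1215228 = 1108490437; y_5 = 37·1215228 + 3·14982337 = 89910447.
  From (x_5, y_5) = (1108490437, 89910447): x_6 = 37·1108490437 + 152·3·89910447 = 82013310001; y_6 = 37·89910447 + 3·1108490437 = 6652157850.
Step 3: Verify x_6² - 152·y_6² = 6726183017320126620001 - 6726183017320126620000 = 1 (should be 1). ✓

(x_1, y_1) = (37, 3); (x_6, y_6) = (82013310001, 6652157850).


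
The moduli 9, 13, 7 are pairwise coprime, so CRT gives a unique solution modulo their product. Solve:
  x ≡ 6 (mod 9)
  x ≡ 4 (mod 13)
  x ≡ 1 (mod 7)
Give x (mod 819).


Moduli 9, 13, 7 are pairwise coprime; by CRT there is a unique solution modulo M = 9 · 13 · 7 = 819.
Solve pairwise, accumulating the modulus:
  Start with x ≡ 6 (mod 9).
  Combine with x ≡ 4 (mod 13): since gcd(9, 13) = 1, we get a unique residue mod 117.
    Write x = 6 + 9·t and substitute into x ≡ 4 (mod 13): 9·t ≡ 4 − 6 = -2 (mod 13).
    Reduce coefficients mod 13: 9·t ≡ 11 (mod 13).
    The inverse of 9 mod 13 is 3 (since 9·3 = 27 = 2·13 + 1), so t ≡ 3·11 = 33 ≡ 7 (mod 13).
    Then x = 6 + 9·7 = 69, valid modulo lcm(9, 13) = 117: x ≡ 69 (mod 117).
  Combine with x ≡ 1 (mod 7): since gcd(117, 7) = 1, we get a unique residue mod 819.
    Write x = 69 + 117·t and substitute into x ≡ 1 (mod 7): 117·t ≡ 1 − 69 = -68 (mod 7).
    Reduce coefficients mod 7: 5·t ≡ 2 (mod 7).
    The inverse of 5 mod 7 is 3 (since 5·3 = 15 = 2·7 + 1), so t ≡ 3·2 = 6 ≡ 6 (mod 7).
    Then x = 69 + 117·6 = 771, valid modulo lcm(117, 7) = 819: x ≡ 771 (mod 819).
Verify: 771 mod 9 = 6 ✓, 771 mod 13 = 4 ✓, 771 mod 7 = 1 ✓.

x ≡ 771 (mod 819).


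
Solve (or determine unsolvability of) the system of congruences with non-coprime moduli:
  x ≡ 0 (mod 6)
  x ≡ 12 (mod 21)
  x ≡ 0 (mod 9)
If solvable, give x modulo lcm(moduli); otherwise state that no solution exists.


Moduli 6, 21, 9 are not pairwise coprime, so CRT works modulo lcm(m_i) when all pairwise compatibility conditions hold.
Pairwise compatibility: gcd(m_i, m_j) must divide a_i - a_j for every pair.
Merge one congruence at a time:
  Start: x ≡ 0 (mod 6).
  Combine with x ≡ 12 (mod 21): gcd(6, 21) = 3; 12 - 0 = 12, which IS divisible by 3, so compatible.
    Write x = 0 + 6·t and substitute into x ≡ 12 (mod 21): 6·t ≡ 12 − 0 = 12 (mod 21).
    Divide the congruence (and modulus) by g = 3: 2·t ≡ 4 (mod 7).
    The inverse of 2 mod 7 is 4 (since 2·4 = 8 = 1·7 + 1), so t ≡ 4·4 = 16 ≡ 2 (mod 7).
    Then x = 0 + 6·2 = 12, valid modulo lcm(6, 21) = 42: x ≡ 12 (mod 42).
  Combine with x ≡ 0 (mod 9): gcd(42, 9) = 3; 0 - 12 = -12, which IS divisible by 3, so compatible.
    Write x = 12 + 42·t and substitute into x ≡ 0 (mod 9): 42·t ≡ 0 − 12 = -12 (mod 9).
    Divide the congruence (and modulus) by g = 3: 14·t ≡ -4 (mod 3).
    Reduce coefficients mod 3: 2·t ≡ 2 (mod 3).
    The inverse of 2 mod 3 is 2 (since 2·2 = 4 = 1·3 + 1), so t ≡ 2·2 = 4 ≡ 1 (mod 3).
    Then x = 12 + 42·1 = 54, valid modulo lcm(42, 9) = 126: x ≡ 54 (mod 126).
Verify: 54 mod 6 = 0, 54 mod 21 = 12, 54 mod 9 = 0.

x ≡ 54 (mod 126).


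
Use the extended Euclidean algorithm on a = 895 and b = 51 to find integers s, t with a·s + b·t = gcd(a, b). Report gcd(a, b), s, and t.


Euclidean algorithm on (895, 51) — divide until remainder is 0:
  895 = 17 · 51 + 28
  51 = 1 · 28 + 23
  28 = 1 · 23 + 5
  23 = 4 · 5 + 3
  5 = 1 · 3 + 2
  3 = 1 · 2 + 1
  2 = 2 · 1 + 0
gcd(895, 51) = 1.
Track Bezout coefficients alongside the remainders: start with r₀ = 895 = a·1 + b·0 (s = 1, t = 0) and r₁ = 51 = a·0 + b·1 (s = 0, t = 1); each new remainder r_{k+1} = r_{k-1} − q_k·r_k inherits s_{k+1} = s_{k-1} − q_k·s_k, t_{k+1} = t_{k-1} − q_k·t_k, so r_k = a·s_k + b·t_k at every step:
  q = 17: r = 28, s = 1 − 17·0 = 1, t = 0 − 17·1 = -17  (check: 895·1 + 51·(-17) = 28)
  q = 1: r = 23, s = 0 − 1·1 = -1, t = 1 − 1·(-17) = 18  (check: 895·(-1) + 51·18 = 23)
  q = 1: r = 5, s = 1 − 1·(-1) = 2, t = -17 − 1·18 = -35  (check: 895·2 + 51·(-35) = 5)
  q = 4: r = 3, s = -1 − 4·2 = -9, t = 18 − 4·(-35) = 158  (check: 895·(-9) + 51·158 = 3)
  q = 1: r = 2, s = 2 − 1·(-9) = 11, t = -35 − 1·158 = -193  (check: 895·11 + 51·(-193) = 2)
  q = 1: r = 1, s = -9 − 1·11 = -20, t = 158 − 1·(-193) = 351  (check: 895·(-20) + 51·351 = 1)
The row with r = 1 (the gcd) gives the Bezout coefficients s = -20, t = 351.
Result: 895 · (-20) + 51 · (351) = 1.

gcd(895, 51) = 1; s = -20, t = 351 (check: 895·(-20) + 51·351 = 1).


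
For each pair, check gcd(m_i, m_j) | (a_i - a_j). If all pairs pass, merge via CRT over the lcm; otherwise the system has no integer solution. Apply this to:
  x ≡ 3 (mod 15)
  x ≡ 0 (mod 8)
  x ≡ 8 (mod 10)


Moduli 15, 8, 10 are not pairwise coprime, so CRT works modulo lcm(m_i) when all pairwise compatibility conditions hold.
Pairwise compatibility: gcd(m_i, m_j) must divide a_i - a_j for every pair.
Merge one congruence at a time:
  Start: x ≡ 3 (mod 15).
  Combine with x ≡ 0 (mod 8): gcd(15, 8) = 1; 0 - 3 = -3, which IS divisible by 1, so compatible.
    Write x = 3 + 15·t and substitute into x ≡ 0 (mod 8): 15·t ≡ 0 − 3 = -3 (mod 8).
    Reduce coefficients mod 8: 7·t ≡ 5 (mod 8).
    The inverse of 7 mod 8 is 7 (since 7·7 = 49 = 6·8 + 1), so t ≡ 7·5 = 35 ≡ 3 (mod 8).
    Then x = 3 + 15·3 = 48, valid modulo lcm(15, 8) = 120: x ≡ 48 (mod 120).
  Combine with x ≡ 8 (mod 10): gcd(120, 10) = 10; 8 - 48 = -40, which IS divisible by 10, so compatible.
    Write x = 48 + 120·t and substitute into x ≡ 8 (mod 10): 120·t ≡ 8 − 48 = -40 (mod 10).
    Divide the congruence (and modulus) by g = 10: 12·t ≡ -4 (mod 1).
    Modulo 1 every t works; take t = 0.
    Then x = 48 + 120·0 = 48, valid modulo lcm(120, 10) = 120: x ≡ 48 (mod 120).
Verify: 48 mod 15 = 3, 48 mod 8 = 0, 48 mod 10 = 8.

x ≡ 48 (mod 120).


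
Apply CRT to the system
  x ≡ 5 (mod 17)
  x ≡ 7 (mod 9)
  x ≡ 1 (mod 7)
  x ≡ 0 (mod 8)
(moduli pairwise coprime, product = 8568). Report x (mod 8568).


Product of moduli M = 17 · 9 · 7 · 8 = 8568.
Merge one congruence at a time:
  Start: x ≡ 5 (mod 17).
  Combine with x ≡ 7 (mod 9); new modulus lcm = 153.
    Write x = 5 + 17·t and substitute into x ≡ 7 (mod 9): 17·t ≡ 7 − 5 = 2 (mod 9).
    Reduce coefficients mod 9: 8·t ≡ 2 (mod 9).
    The inverse of 8 mod 9 is 8 (since 8·8 = 64 = 7·9 + 1), so t ≡ 8·2 = 16 ≡ 7 (mod 9).
    Then x = 5 + 17·7 = 124, valid modulo lcm(17, 9) = 153: x ≡ 124 (mod 153).
  Combine with x ≡ 1 (mod 7); new modulus lcm = 1071.
    Write x = 124 + 153·t and substitute into x ≡ 1 (mod 7): 153·t ≡ 1 − 124 = -123 (mod 7).
    Reduce coefficients mod 7: 6·t ≡ 3 (mod 7).
    The inverse of 6 mod 7 is 6 (since 6·6 = 36 = 5·7 + 1), so t ≡ 6·3 = 18 ≡ 4 (mod 7).
    Then x = 124 + 153·4 = 736, valid modulo lcm(153, 7) = 1071: x ≡ 736 (mod 1071).
  Combine with x ≡ 0 (mod 8); new modulus lcm = 8568.
    Write x = 736 + 1071·t and substitute into x ≡ 0 (mod 8): 1071·t ≡ 0 − 736 = -736 (mod 8).
    Reduce coefficients mod 8: 7·t ≡ 0 (mod 8).
    The inverse of 7 mod 8 is 7 (since 7·7 = 49 = 6·8 + 1), so t ≡ 7·0 = 0 ≡ 0 (mod 8).
    Then x = 736 + 1071·0 = 736, valid modulo lcm(1071, 8) = 8568: x ≡ 736 (mod 8568).
Verify against each original: 736 mod 17 = 5, 736 mod 9 = 7, 736 mod 7 = 1, 736 mod 8 = 0.

x ≡ 736 (mod 8568).


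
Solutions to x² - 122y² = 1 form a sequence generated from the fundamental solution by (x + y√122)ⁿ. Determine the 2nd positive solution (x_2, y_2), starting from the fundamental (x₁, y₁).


Step 1: Find the fundamental solution (x₁, y₁) of x² - 122y² = 1.
  Expand √122 as a continued fraction. a₀ = ⌊√122⌋ = 11; iterate m_{k+1} = d_k·a_k − m_k, d_{k+1} = (122 − m_{k+1}²)/d_k, a_{k+1} = ⌊(a₀ + m_{k+1})/d_{k+1}⌋ (starting m₀ = 0, d₀ = 1), with convergents p_k = a_k·p_{k-1} + p_{k-2}, q_k = a_k·q_{k-1} + q_{k-2} (p₋₁ = 1, q₋₁ = 0):
  k = 0: a₀ = 11; p₀/q₀ = 11/1; p₀² − 122·q₀² = 121 − 122 = -1.
  k = 1: m = 11, d = 1, a = ⌊(11 + 11)/1⌋ = 22; p/q = (22·11 + 1)/(22·1 + 0) = 243/22; p² − 122·q² = 59049 − 59048 = 1.
  The first convergent with p² − 122·q² = 1 gives the fundamental solution (x₁, y₁) = (243, 22).
Step 2: Apply the recurrence (x_{n+1}, y_{n+1}) = (x₁x_n + 122y₁y_n, x₁y_n + y₁x_n) repeatedly.
  From (x_1, y_1) = (243, 22): x_2 = 243·243 + 122·22·22 = 118097; y_2 = 243·22 + 22·243 = 10692.
Step 3: Verify x_2² - 122·y_2² = 13946901409 - 13946901408 = 1 (should be 1). ✓

(x_1, y_1) = (243, 22); (x_2, y_2) = (118097, 10692).


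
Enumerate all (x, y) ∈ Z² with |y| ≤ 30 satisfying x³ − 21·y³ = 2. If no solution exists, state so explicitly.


The equation is x³ - 21y³ = 2. For fixed y, x³ = 21·y³ + 2, so a solution requires the RHS to be a perfect cube.
Strategy: iterate y from -30 to 30, compute RHS = 21·y³ + 2, and check whether it is a (positive or negative) perfect cube.
Check small values of y:
  y = 0: RHS = 2 is not a perfect cube.
  y = 1: RHS = 23 is not a perfect cube.
  y = -1: RHS = -19 is not a perfect cube.
  y = 2: RHS = 170 is not a perfect cube.
  y = -2: RHS = -166 is not a perfect cube.
  y = 3: RHS = 569 is not a perfect cube.
  y = -3: RHS = -565 is not a perfect cube.
Continuing the search up to |y| = 30 finds no solutions either.
No (x, y) in the scanned range satisfies the equation.

No integer solutions with |y| ≤ 30.


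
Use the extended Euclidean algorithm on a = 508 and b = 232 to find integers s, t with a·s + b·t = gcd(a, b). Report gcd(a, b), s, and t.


Euclidean algorithm on (508, 232) — divide until remainder is 0:
  508 = 2 · 232 + 44
  232 = 5 · 44 + 12
  44 = 3 · 12 + 8
  12 = 1 · 8 + 4
  8 = 2 · 4 + 0
gcd(508, 232) = 4.
Track Bezout coefficients alongside the remainders: start with r₀ = 508 = a·1 + b·0 (s = 1, t = 0) and r₁ = 232 = a·0 + b·1 (s = 0, t = 1); each new remainder r_{k+1} = r_{k-1} − q_k·r_k inherits s_{k+1} = s_{k-1} − q_k·s_k, t_{k+1} = t_{k-1} − q_k·t_k, so r_k = a·s_k + b·t_k at every step:
  q = 2: r = 44, s = 1 − 2·0 = 1, t = 0 − 2·1 = -2  (check: 508·1 + 232·(-2) = 44)
  q = 5: r = 12, s = 0 − 5·1 = -5, t = 1 − 5·(-2) = 11  (check: 508·(-5) + 232·11 = 12)
  q = 3: r = 8, s = 1 − 3·(-5) = 16, t = -2 − 3·11 = -35  (check: 508·16 + 232·(-35) = 8)
  q = 1: r = 4, s = -5 − 1·16 = -21, t = 11 − 1·(-35) = 46  (check: 508·(-21) + 232·46 = 4)
The row with r = 4 (the gcd) gives the Bezout coefficients s = -21, t = 46.
Result: 508 · (-21) + 232 · (46) = 4.

gcd(508, 232) = 4; s = -21, t = 46 (check: 508·(-21) + 232·46 = 4).


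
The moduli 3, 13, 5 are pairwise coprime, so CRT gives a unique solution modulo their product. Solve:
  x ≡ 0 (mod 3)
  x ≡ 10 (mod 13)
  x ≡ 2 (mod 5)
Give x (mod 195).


Moduli 3, 13, 5 are pairwise coprime; by CRT there is a unique solution modulo M = 3 · 13 · 5 = 195.
Solve pairwise, accumulating the modulus:
  Start with x ≡ 0 (mod 3).
  Combine with x ≡ 10 (mod 13): since gcd(3, 13) = 1, we get a unique residue mod 39.
    Write x = 0 + 3·t and substitute into x ≡ 10 (mod 13): 3·t ≡ 10 − 0 = 10 (mod 13).
    The inverse of 3 mod 13 is 9 (since 3·9 = 27 = 2·13 + 1), so t ≡ 9·10 = 90 ≡ 12 (mod 13).
    Then x = 0 + 3·12 = 36, valid modulo lcm(3, 13) = 39: x ≡ 36 (mod 39).
  Combine with x ≡ 2 (mod 5): since gcd(39, 5) = 1, we get a unique residue mod 195.
    Write x = 36 + 39·t and substitute into x ≡ 2 (mod 5): 39·t ≡ 2 − 36 = -34 (mod 5).
    Reduce coefficients mod 5: 4·t ≡ 1 (mod 5).
    The inverse of 4 mod 5 is 4 (since 4·4 = 16 = 3·5 + 1), so t ≡ 4·1 = 4 ≡ 4 (mod 5).
    Then x = 36 + 39·4 = 192, valid modulo lcm(39, 5) = 195: x ≡ 192 (mod 195).
Verify: 192 mod 3 = 0 ✓, 192 mod 13 = 10 ✓, 192 mod 5 = 2 ✓.

x ≡ 192 (mod 195).


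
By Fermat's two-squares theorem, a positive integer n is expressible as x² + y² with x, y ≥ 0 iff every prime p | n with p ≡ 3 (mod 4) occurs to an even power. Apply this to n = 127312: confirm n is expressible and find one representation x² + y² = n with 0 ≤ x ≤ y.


Step 1: Factor n = 127312 = 2^4 · 73 · 109.
Step 2: Check the mod-4 condition on each prime factor: 2 = 2 (special); 73 ≡ 1 (mod 4), exponent 1; 109 ≡ 1 (mod 4), exponent 1.
All primes ≡ 3 (mod 4) appear to even exponent (or don't appear), so by the two-squares theorem n IS expressible as a sum of two squares.
Step 3: Build a representation. Group n = k² · m with k = 4 and m = 73 · 109 = 7957 (a product of primes ≡ 1 (mod 4)); a representation of m scales to one of n via (k·x)² + (k·y)² = k²(x² + y²). Each prime p ≡ 1 (mod 4) is itself a sum of two squares; find a² by testing p − a² for a perfect square:
  73: 73 − 1² = 72, 73 − 2² = 69, 73 − 3² = 64 = 8² ⇒ 73 = 3² + 8².
  109: 109 − 1² = 108, 109 − 2² = 105, 109 − 3² = 100 = 10² ⇒ 109 = 3² + 10².
  Combine using the Brahmagupta–Fibonacci identity (a² + b²)(c² + d²) = (ac − bd)² + (ad + bc)² = (ac + bd)² + (ad − bc)²:
  73 · 109 = 7957: from (3² + 8²)(3² + 10²), take (3·3 − 8·10, 3·10 + 8·3) = (9 − 80, 30 + 24) = (-71, 54); dropping signs (only squares matter) gives (71, 54); check 71² + 54² = 5041 + 2916 = 7957 ✓.
  Scale by k = 4: (4·71, 4·54) = (284, 216).
Step 4: Order so x ≤ y and verify: 216² + 284² = 46656 + 80656 = 127312 = n. ✓

n = 127312 = 216² + 284² (one valid representation with x ≤ y).
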